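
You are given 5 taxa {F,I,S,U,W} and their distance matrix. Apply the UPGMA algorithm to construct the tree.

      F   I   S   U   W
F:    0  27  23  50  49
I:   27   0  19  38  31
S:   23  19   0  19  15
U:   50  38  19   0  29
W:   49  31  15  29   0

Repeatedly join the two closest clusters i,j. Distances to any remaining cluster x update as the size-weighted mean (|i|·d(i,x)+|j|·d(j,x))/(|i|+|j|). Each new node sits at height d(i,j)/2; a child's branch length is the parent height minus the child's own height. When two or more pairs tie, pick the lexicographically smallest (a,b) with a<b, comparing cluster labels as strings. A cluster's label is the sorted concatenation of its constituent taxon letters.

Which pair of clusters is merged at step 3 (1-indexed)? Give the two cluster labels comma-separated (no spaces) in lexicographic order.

iteration 1: select S,W (d=15); attach at lengths (15/2, 15/2); label the merged cluster SW
  updated: d(F,SW)=36, d(I,SW)=25, d(SW,U)=24
iteration 2: select SW,U (d=24); attach at lengths (9/2, 12); label the merged cluster SUW
  updated: d(F,SUW)=122/3, d(I,SUW)=88/3
iteration 3: select F,I (d=27); attach at lengths (27/2, 27/2); label the merged cluster FI
  updated: d(FI,SUW)=35
iteration 4: select FI,SUW (d=35); attach at lengths (4, 11/2); label the merged cluster FISUW
final tree: ((F:27/2,I:27/2):4,((S:15/2,W:15/2):9/2,U:12):11/2)
total length: 68

F,I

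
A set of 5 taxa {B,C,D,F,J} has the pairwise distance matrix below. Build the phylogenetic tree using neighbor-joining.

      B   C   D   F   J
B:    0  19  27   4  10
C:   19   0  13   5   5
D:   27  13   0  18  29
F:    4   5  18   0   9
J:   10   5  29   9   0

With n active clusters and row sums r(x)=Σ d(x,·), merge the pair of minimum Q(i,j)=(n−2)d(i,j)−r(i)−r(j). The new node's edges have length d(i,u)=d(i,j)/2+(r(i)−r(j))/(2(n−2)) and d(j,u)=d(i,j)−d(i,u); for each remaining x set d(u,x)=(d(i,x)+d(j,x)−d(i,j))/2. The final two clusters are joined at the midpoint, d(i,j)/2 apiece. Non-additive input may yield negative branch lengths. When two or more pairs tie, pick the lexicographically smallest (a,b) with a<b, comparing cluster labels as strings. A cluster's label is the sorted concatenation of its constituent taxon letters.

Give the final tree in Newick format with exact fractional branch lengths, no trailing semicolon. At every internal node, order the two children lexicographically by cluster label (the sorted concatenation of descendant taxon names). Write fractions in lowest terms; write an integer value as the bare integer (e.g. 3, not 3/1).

(((B:41/8,F:-9/8):23/8,(C:-1,D:14):47/8):37/16,J:37/16)

iteration 1: select C,D (d=13, Q=-90); attach at lengths (-1, 14); label the merged cluster CD
  updated: d(B,CD)=33/2, d(CD,F)=5, d(CD,J)=21/2
iteration 2: select B,F (d=4, Q=-81/2); attach at lengths (41/8, -9/8); label the merged cluster BF
  updated: d(BF,CD)=35/4, d(BF,J)=15/2
iteration 3: select BF,CD (d=35/4, Q=-107/4); attach at lengths (23/8, 47/8); label the merged cluster BCDF
  updated: d(BCDF,J)=37/8
iteration 4: select BCDF,J (d=37/8); attach at lengths (37/16, 37/16); label the merged cluster BCDFJ
final tree: (((B:41/8,F:-9/8):23/8,(C:-1,D:14):47/8):37/16,J:37/16)
total length: 243/8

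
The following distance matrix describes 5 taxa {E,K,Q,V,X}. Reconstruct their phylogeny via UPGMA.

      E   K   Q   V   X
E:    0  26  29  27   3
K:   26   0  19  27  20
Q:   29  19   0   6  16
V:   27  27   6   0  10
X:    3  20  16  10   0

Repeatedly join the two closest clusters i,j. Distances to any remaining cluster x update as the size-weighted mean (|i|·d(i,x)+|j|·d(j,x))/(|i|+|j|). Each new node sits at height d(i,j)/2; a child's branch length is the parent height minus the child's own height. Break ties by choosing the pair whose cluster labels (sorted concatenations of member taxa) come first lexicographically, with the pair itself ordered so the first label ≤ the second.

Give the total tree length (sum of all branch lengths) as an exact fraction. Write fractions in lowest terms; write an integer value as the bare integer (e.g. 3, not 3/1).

1. join E+X (d=3) ⇒ EX; edges |E|=3/2, |X|=3/2
  updated: d(EX,K)=23, d(EX,Q)=45/2, d(EX,V)=37/2
2. join Q+V (d=6) ⇒ QV; edges |Q|=3, |V|=3
  updated: d(EX,QV)=41/2, d(K,QV)=23
3. join EX+QV (d=41/2) ⇒ EQVX; edges |EX|=35/4, |QV|=29/4
  updated: d(EQVX,K)=23
4. join EQVX+K (d=23) ⇒ EKQVX; edges |EQVX|=5/4, |K|=23/2
final tree: (((E:3/2,X:3/2):35/4,(Q:3,V:3):29/4):5/4,K:23/2)
total length: 151/4

151/4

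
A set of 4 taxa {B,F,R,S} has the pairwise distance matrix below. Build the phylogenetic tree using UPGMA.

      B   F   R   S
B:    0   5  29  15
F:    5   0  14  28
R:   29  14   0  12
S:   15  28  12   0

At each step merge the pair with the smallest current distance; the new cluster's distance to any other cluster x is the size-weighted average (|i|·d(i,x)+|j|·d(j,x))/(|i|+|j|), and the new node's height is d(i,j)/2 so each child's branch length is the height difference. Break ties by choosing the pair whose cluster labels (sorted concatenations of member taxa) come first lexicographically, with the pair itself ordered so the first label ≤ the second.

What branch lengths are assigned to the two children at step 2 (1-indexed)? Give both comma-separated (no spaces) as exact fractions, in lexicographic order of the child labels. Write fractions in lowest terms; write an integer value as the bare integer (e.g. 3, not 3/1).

6,6

1. join B+F (d=5) ⇒ BF; edges |B|=5/2, |F|=5/2
  updated: d(BF,R)=43/2, d(BF,S)=43/2
2. join R+S (d=12) ⇒ RS; edges |R|=6, |S|=6
  updated: d(BF,RS)=43/2
3. join BF+RS (d=43/2) ⇒ BFRS; edges |BF|=33/4, |RS|=19/4
final tree: ((B:5/2,F:5/2):33/4,(R:6,S:6):19/4)
total length: 30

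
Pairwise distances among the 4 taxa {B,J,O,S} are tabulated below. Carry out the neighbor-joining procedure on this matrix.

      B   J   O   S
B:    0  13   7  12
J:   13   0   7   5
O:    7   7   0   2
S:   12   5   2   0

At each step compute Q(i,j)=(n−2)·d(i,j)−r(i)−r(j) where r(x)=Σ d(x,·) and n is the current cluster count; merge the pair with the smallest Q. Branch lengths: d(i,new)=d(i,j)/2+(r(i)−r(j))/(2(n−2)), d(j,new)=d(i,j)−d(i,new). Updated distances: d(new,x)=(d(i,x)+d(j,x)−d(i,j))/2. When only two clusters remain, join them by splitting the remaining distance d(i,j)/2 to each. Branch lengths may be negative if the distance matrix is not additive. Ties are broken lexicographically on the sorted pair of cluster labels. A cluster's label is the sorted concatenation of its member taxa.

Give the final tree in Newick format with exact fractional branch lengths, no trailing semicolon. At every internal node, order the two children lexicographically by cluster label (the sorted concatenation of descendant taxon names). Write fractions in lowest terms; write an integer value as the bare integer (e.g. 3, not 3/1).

1. join B+O (d=7, Q=-34) ⇒ BO; edges |B|=15/2, |O|=-1/2
  updated: d(BO,J)=13/2, d(BO,S)=7/2
2. join BO+J (d=13/2, Q=-15) ⇒ BJO; edges |BO|=5/2, |J|=4
  updated: d(BJO,S)=1
3. join BJO+S (d=1) ⇒ BJOS; edges |BJO|=1/2, |S|=1/2
final tree: (((B:15/2,O:-1/2):5/2,J:4):1/2,S:1/2)
total length: 29/2

(((B:15/2,O:-1/2):5/2,J:4):1/2,S:1/2)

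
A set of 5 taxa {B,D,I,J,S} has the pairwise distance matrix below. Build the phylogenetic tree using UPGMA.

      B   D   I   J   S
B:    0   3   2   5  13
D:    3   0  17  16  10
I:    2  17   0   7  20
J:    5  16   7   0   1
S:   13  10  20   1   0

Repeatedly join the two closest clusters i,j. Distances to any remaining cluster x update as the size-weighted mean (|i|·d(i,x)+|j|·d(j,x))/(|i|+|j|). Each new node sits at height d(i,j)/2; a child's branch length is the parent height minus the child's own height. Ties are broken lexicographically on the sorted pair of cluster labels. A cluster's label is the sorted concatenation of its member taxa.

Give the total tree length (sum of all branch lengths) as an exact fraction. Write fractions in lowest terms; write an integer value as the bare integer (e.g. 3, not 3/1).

55/3

iteration 1: select J,S (d=1); attach at lengths (1/2, 1/2); label the merged cluster JS
  updated: d(B,JS)=9, d(D,JS)=13, d(I,JS)=27/2
iteration 2: select B,I (d=2); attach at lengths (1, 1); label the merged cluster BI
  updated: d(BI,D)=10, d(BI,JS)=45/4
iteration 3: select BI,D (d=10); attach at lengths (4, 5); label the merged cluster BDI
  updated: d(BDI,JS)=71/6
iteration 4: select BDI,JS (d=71/6); attach at lengths (11/12, 65/12); label the merged cluster BDIJS
final tree: (((B:1,I:1):4,D:5):11/12,(J:1/2,S:1/2):65/12)
total length: 55/3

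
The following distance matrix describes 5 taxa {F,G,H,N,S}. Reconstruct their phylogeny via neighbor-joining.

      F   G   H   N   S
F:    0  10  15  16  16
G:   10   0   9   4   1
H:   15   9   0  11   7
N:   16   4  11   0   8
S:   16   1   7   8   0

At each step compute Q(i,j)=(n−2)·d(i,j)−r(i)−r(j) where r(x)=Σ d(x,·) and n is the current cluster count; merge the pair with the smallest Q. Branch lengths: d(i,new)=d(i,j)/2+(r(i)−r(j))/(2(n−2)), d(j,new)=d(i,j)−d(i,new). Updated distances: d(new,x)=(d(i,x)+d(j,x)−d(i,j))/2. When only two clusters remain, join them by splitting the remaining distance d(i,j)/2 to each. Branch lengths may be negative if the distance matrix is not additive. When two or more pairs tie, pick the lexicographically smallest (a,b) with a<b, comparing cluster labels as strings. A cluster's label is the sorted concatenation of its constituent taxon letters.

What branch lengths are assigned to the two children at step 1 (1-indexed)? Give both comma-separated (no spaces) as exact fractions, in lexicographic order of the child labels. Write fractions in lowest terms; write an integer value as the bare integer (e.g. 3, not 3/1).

10,5

iteration 1: select F,H (d=15, Q=-54); attach at lengths (10, 5); label the merged cluster FH
  updated: d(FH,G)=2, d(FH,N)=6, d(FH,S)=4
iteration 2: select FH,N (d=6, Q=-18); attach at lengths (3/2, 9/2); label the merged cluster FHN
  updated: d(FHN,G)=0, d(FHN,S)=3
iteration 3: select FHN,G (d=0, Q=-4); attach at lengths (1, -1); label the merged cluster FGHN
  updated: d(FGHN,S)=2
iteration 4: select FGHN,S (d=2); attach at lengths (1, 1); label the merged cluster FGHNS
final tree: ((((F:10,H:5):3/2,N:9/2):1,G:-1):1,S:1)
total length: 23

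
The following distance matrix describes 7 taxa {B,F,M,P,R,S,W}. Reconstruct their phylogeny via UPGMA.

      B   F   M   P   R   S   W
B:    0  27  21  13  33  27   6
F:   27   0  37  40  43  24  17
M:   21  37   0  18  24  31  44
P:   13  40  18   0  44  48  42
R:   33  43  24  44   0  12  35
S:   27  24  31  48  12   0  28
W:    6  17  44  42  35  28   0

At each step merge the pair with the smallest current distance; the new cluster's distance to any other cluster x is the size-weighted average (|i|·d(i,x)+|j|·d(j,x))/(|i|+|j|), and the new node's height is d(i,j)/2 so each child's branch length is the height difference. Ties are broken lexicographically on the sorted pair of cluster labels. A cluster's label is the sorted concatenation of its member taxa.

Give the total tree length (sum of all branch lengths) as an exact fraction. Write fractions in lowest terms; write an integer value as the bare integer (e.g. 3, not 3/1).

2377/30

1. join B+W (d=6) ⇒ BW; edges |B|=3, |W|=3
  updated: d(BW,F)=22, d(BW,M)=65/2, d(BW,P)=55/2, d(BW,R)=34, d(BW,S)=55/2
2. join R+S (d=12) ⇒ RS; edges |R|=6, |S|=6
  updated: d(BW,RS)=123/4, d(F,RS)=67/2, d(M,RS)=55/2, d(P,RS)=46
3. join M+P (d=18) ⇒ MP; edges |M|=9, |P|=9
  updated: d(BW,MP)=30, d(F,MP)=77/2, d(MP,RS)=147/4
4. join BW+F (d=22) ⇒ BFW; edges |BW|=8, |F|=11
  updated: d(BFW,MP)=197/6, d(BFW,RS)=95/3
5. join BFW+RS (d=95/3) ⇒ BFRSW; edges |BFW|=29/6, |RS|=59/6
  updated: d(BFRSW,MP)=172/5
6. join BFRSW+MP (d=172/5) ⇒ BFMPRSW; edges |BFRSW|=41/30, |MP|=41/5
final tree: ((((B:3,W:3):8,F:11):29/6,(R:6,S:6):59/6):41/30,(M:9,P:9):41/5)
total length: 2377/30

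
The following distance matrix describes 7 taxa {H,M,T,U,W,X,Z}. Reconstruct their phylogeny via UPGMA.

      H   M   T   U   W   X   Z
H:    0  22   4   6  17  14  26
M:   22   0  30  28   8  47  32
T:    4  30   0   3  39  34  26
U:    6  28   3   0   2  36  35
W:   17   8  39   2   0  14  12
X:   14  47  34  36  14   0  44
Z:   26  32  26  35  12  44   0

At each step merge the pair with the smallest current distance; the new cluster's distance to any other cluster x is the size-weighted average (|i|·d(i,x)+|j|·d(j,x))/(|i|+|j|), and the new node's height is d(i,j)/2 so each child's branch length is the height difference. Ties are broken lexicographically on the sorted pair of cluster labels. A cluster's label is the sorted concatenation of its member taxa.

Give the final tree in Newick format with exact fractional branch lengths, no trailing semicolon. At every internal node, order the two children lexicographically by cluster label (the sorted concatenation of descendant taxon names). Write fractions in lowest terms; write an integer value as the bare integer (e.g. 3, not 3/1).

(((((H:2,T:2):49/8,(U:1,W:1):57/8):23/8,M:11):21/10,Z:131/10):53/20,X:63/4)

iteration 1: select U,W (d=2); attach at lengths (1, 1); label the merged cluster UW
  updated: d(H,UW)=23/2, d(M,UW)=18, d(T,UW)=21, d(UW,X)=25, d(UW,Z)=47/2
iteration 2: select H,T (d=4); attach at lengths (2, 2); label the merged cluster HT
  updated: d(HT,M)=26, d(HT,UW)=65/4, d(HT,X)=24, d(HT,Z)=26
iteration 3: select HT,UW (d=65/4); attach at lengths (49/8, 57/8); label the merged cluster HTUW
  updated: d(HTUW,M)=22, d(HTUW,X)=49/2, d(HTUW,Z)=99/4
iteration 4: select HTUW,M (d=22); attach at lengths (23/8, 11); label the merged cluster HMTUW
  updated: d(HMTUW,X)=29, d(HMTUW,Z)=131/5
iteration 5: select HMTUW,Z (d=131/5); attach at lengths (21/10, 131/10); label the merged cluster HMTUWZ
  updated: d(HMTUWZ,X)=63/2
iteration 6: select HMTUWZ,X (d=63/2); attach at lengths (53/20, 63/4); label the merged cluster HMTUWXZ
final tree: (((((H:2,T:2):49/8,(U:1,W:1):57/8):23/8,M:11):21/10,Z:131/10):53/20,X:63/4)
total length: 2669/40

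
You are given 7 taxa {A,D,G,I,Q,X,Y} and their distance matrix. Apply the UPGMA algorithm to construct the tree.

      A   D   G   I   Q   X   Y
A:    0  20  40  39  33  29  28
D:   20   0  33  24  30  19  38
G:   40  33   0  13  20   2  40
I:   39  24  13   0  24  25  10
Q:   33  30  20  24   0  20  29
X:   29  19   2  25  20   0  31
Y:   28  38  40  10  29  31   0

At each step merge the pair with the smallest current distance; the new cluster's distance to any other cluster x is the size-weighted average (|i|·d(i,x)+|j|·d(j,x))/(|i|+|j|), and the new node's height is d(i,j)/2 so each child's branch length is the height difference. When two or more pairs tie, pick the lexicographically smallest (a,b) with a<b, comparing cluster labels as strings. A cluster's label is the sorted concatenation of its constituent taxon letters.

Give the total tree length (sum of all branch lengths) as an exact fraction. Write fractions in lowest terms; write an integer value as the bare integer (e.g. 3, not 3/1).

354/5

1. join G+X (d=2) ⇒ GX; edges |G|=1, |X|=1
  updated: d(A,GX)=69/2, d(D,GX)=26, d(GX,I)=19, d(GX,Q)=20, d(GX,Y)=71/2
2. join I+Y (d=10) ⇒ IY; edges |I|=5, |Y|=5
  updated: d(A,IY)=67/2, d(D,IY)=31, d(GX,IY)=109/4, d(IY,Q)=53/2
3. join A+D (d=20) ⇒ AD; edges |A|=10, |D|=10
  updated: d(AD,GX)=121/4, d(AD,IY)=129/4, d(AD,Q)=63/2
4. join GX+Q (d=20) ⇒ GQX; edges |GX|=9, |Q|=10
  updated: d(AD,GQX)=92/3, d(GQX,IY)=27
5. join GQX+IY (d=27) ⇒ GIQXY; edges |GQX|=7/2, |IY|=17/2
  updated: d(AD,GIQXY)=313/10
6. join AD+GIQXY (d=313/10) ⇒ ADGIQXY; edges |AD|=113/20, |GIQXY|=43/20
final tree: ((A:10,D:10):113/20,(((G:1,X:1):9,Q:10):7/2,(I:5,Y:5):17/2):43/20)
total length: 354/5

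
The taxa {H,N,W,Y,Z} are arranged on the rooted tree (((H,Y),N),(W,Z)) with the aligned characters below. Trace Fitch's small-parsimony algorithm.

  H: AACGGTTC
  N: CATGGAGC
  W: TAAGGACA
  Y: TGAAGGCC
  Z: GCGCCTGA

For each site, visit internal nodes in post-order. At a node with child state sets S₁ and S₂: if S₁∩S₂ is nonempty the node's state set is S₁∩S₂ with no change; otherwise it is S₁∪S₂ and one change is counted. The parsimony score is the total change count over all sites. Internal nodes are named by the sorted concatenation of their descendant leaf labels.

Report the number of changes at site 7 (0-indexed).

1

[col 0] HY: children H:{A}, Y:{T} ∪→ {A,T}; cost 1
[col 0] HNY: children HY:{A,T}, N:{C} ∪→ {A,C,T}; cost 1
[col 0] WZ: children W:{T}, Z:{G} ∪→ {G,T}; cost 1
[col 0] HNWYZ: children HNY:{A,C,T}, WZ:{G,T} ∩→ {T}; cost 0
[col 1] HY: children H:{A}, Y:{G} ∪→ {A,G}; cost 1
[col 1] HNY: children HY:{A,G}, N:{A} ∩→ {A}; cost 0
[col 1] WZ: children W:{A}, Z:{C} ∪→ {A,C}; cost 1
[col 1] HNWYZ: children HNY:{A}, WZ:{A,C} ∩→ {A}; cost 0
[col 2] HY: children H:{C}, Y:{A} ∪→ {A,C}; cost 1
[col 2] HNY: children HY:{A,C}, N:{T} ∪→ {A,C,T}; cost 1
[col 2] WZ: children W:{A}, Z:{G} ∪→ {A,G}; cost 1
[col 2] HNWYZ: children HNY:{A,C,T}, WZ:{A,G} ∩→ {A}; cost 0
[col 3] HY: children H:{G}, Y:{A} ∪→ {A,G}; cost 1
[col 3] HNY: children HY:{A,G}, N:{G} ∩→ {G}; cost 0
[col 3] WZ: children W:{G}, Z:{C} ∪→ {C,G}; cost 1
[col 3] HNWYZ: children HNY:{G}, WZ:{C,G} ∩→ {G}; cost 0
[col 4] HY: children H:{G}, Y:{G} ∩→ {G}; cost 0
[col 4] HNY: children HY:{G}, N:{G} ∩→ {G}; cost 0
[col 4] WZ: children W:{G}, Z:{C} ∪→ {C,G}; cost 1
[col 4] HNWYZ: children HNY:{G}, WZ:{C,G} ∩→ {G}; cost 0
[col 5] HY: children H:{T}, Y:{G} ∪→ {G,T}; cost 1
[col 5] HNY: children HY:{G,T}, N:{A} ∪→ {A,G,T}; cost 1
[col 5] WZ: children W:{A}, Z:{T} ∪→ {A,T}; cost 1
[col 5] HNWYZ: children HNY:{A,G,T}, WZ:{A,T} ∩→ {A,T}; cost 0
[col 6] HY: children H:{T}, Y:{C} ∪→ {C,T}; cost 1
[col 6] HNY: children HY:{C,T}, N:{G} ∪→ {C,G,T}; cost 1
[col 6] WZ: children W:{C}, Z:{G} ∪→ {C,G}; cost 1
[col 6] HNWYZ: children HNY:{C,G,T}, WZ:{C,G} ∩→ {C,G}; cost 0
[col 7] HY: children H:{C}, Y:{C} ∩→ {C}; cost 0
[col 7] HNY: children HY:{C}, N:{C} ∩→ {C}; cost 0
[col 7] WZ: children W:{A}, Z:{A} ∩→ {A}; cost 0
[col 7] HNWYZ: children HNY:{C}, WZ:{A} ∪→ {A,C}; cost 1
per-site changes: [3, 2, 3, 2, 1, 3, 3, 1]; total = 18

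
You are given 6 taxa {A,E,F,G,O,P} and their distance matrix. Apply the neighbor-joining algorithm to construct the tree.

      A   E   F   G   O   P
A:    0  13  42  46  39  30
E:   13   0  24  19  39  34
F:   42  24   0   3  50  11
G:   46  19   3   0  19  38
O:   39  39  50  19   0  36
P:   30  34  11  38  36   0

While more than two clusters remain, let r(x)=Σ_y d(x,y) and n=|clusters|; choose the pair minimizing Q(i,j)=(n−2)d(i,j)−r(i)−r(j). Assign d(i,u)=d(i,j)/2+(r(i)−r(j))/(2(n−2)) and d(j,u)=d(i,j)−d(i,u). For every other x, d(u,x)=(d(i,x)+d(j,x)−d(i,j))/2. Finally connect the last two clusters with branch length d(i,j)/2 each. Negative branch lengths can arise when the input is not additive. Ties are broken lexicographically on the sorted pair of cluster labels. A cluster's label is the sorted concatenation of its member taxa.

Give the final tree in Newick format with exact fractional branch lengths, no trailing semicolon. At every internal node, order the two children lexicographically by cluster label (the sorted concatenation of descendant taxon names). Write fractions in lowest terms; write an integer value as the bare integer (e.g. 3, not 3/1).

1. join A+E (d=13, Q=-247) ⇒ AE; edges |A|=93/8, |E|=11/8
  updated: d(AE,F)=53/2, d(AE,G)=26, d(AE,O)=65/2, d(AE,P)=51/2
2. join F+P (d=11, Q=-168) ⇒ FP; edges |F|=13/6, |P|=53/6
  updated: d(AE,FP)=41/2, d(FP,G)=15, d(FP,O)=75/2
3. join AE+FP (d=41/2, Q=-111) ⇒ AEFP; edges |AE|=47/4, |FP|=35/4
  updated: d(AEFP,G)=41/4, d(AEFP,O)=99/4
4. join AEFP+G (d=41/4, Q=-54) ⇒ AEFGP; edges |AEFP|=8, |G|=9/4
  updated: d(AEFGP,O)=67/4
5. join AEFGP+O (d=67/4) ⇒ AEFGOP; edges |AEFGP|=67/8, |O|=67/8
final tree: ((((A:93/8,E:11/8):47/4,(F:13/6,P:53/6):35/4):8,G:9/4):67/8,O:67/8)
total length: 143/2

((((A:93/8,E:11/8):47/4,(F:13/6,P:53/6):35/4):8,G:9/4):67/8,O:67/8)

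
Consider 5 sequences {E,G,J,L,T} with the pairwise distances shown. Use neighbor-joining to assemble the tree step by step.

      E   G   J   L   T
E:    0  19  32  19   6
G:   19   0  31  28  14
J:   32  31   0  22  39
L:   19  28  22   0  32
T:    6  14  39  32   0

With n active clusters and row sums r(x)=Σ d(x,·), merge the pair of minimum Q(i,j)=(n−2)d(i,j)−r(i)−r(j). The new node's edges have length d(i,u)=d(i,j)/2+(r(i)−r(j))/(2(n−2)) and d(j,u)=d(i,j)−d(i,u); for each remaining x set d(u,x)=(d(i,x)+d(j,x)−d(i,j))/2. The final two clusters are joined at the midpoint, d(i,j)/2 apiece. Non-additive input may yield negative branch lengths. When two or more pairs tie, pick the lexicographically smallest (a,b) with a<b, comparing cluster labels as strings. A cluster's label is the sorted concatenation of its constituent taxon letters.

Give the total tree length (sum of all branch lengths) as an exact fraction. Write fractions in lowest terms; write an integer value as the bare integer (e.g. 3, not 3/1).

step 1: merge (J,L) at d=22, Q=-159; branch lengths J→89/6, L→43/6; new cluster JL
  updated: d(E,JL)=29/2, d(G,JL)=37/2, d(JL,T)=49/2
step 2: merge (E,T) at d=6, Q=-72; branch lengths E→7/4, T→17/4; new cluster ET
  updated: d(ET,G)=27/2, d(ET,JL)=33/2
step 3: merge (ET,G) at d=27/2, Q=-97/2; branch lengths ET→23/4, G→31/4; new cluster EGT
  updated: d(EGT,JL)=43/4
step 4: merge (EGT,JL) at d=43/4; branch lengths EGT→43/8, JL→43/8; new cluster EGJLT
final tree: (((E:7/4,T:17/4):23/4,G:31/4):43/8,(J:89/6,L:43/6):43/8)
total length: 209/4

209/4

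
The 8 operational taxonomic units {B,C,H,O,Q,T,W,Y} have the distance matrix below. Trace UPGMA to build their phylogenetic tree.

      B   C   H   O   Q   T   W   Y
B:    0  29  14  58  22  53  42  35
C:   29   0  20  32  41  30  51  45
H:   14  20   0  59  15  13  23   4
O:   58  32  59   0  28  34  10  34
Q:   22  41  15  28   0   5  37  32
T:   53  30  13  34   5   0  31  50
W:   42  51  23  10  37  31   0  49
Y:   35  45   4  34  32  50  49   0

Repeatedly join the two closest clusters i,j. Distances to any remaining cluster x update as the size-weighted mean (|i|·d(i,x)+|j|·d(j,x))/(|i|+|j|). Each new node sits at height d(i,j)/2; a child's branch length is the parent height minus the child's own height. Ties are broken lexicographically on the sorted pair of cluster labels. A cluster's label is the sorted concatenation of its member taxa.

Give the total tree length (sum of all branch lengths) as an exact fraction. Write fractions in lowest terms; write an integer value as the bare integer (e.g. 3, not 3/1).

step 1: merge (H,Y) at d=4; branch lengths H→2, Y→2; new cluster HY
  updated: d(B,HY)=49/2, d(C,HY)=65/2, d(HY,O)=93/2, d(HY,Q)=47/2, d(HY,T)=63/2, d(HY,W)=36
step 2: merge (Q,T) at d=5; branch lengths Q→5/2, T→5/2; new cluster QT
  updated: d(B,QT)=75/2, d(C,QT)=71/2, d(HY,QT)=55/2, d(O,QT)=31, d(QT,W)=34
step 3: merge (O,W) at d=10; branch lengths O→5, W→5; new cluster OW
  updated: d(B,OW)=50, d(C,OW)=83/2, d(HY,OW)=165/4, d(OW,QT)=65/2
step 4: merge (B,HY) at d=49/2; branch lengths B→49/4, HY→41/4; new cluster BHY
  updated: d(BHY,C)=94/3, d(BHY,OW)=265/6, d(BHY,QT)=185/6
step 5: merge (BHY,QT) at d=185/6; branch lengths BHY→19/6, QT→155/12; new cluster BHQTY
  updated: d(BHQTY,C)=33, d(BHQTY,OW)=79/2
step 6: merge (BHQTY,C) at d=33; branch lengths BHQTY→13/12, C→33/2; new cluster BCHQTY
  updated: d(BCHQTY,OW)=239/6
step 7: merge (BCHQTY,OW) at d=239/6; branch lengths BCHQTY→41/12, OW→179/12; new cluster BCHOQTWY
final tree: ((((B:49/4,(H:2,Y:2):41/4):19/6,(Q:5/2,T:5/2):155/12):13/12,C:33/2):41/12,(O:5,W:5):179/12)
total length: 187/2

187/2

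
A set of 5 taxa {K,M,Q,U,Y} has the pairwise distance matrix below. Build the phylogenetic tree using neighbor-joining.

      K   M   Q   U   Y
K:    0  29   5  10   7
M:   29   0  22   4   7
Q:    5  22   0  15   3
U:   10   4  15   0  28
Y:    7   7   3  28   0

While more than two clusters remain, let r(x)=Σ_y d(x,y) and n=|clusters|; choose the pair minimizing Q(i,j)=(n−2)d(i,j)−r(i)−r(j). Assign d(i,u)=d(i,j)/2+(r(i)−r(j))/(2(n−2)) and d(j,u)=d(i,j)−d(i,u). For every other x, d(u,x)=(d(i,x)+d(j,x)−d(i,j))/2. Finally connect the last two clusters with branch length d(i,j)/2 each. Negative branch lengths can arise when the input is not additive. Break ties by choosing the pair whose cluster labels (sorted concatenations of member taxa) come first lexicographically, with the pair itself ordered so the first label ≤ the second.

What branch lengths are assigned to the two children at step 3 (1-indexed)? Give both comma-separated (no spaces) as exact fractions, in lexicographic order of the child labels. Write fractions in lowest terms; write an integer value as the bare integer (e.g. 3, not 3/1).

1. join M+U (d=4, Q=-107) ⇒ MU; edges |M|=17/6, |U|=7/6
  updated: d(K,MU)=35/2, d(MU,Q)=33/2, d(MU,Y)=31/2
2. join K+MU (d=35/2, Q=-44) ⇒ KMU; edges |K|=15/4, |MU|=55/4
  updated: d(KMU,Q)=2, d(KMU,Y)=5/2
3. join KMU+Q (d=2, Q=-15/2) ⇒ KMQU; edges |KMU|=3/4, |Q|=5/4
  updated: d(KMQU,Y)=7/4
4. join KMQU+Y (d=7/4) ⇒ KMQUY; edges |KMQU|=7/8, |Y|=7/8
final tree: (((K:15/4,(M:17/6,U:7/6):55/4):3/4,Q:5/4):7/8,Y:7/8)
total length: 101/4

3/4,5/4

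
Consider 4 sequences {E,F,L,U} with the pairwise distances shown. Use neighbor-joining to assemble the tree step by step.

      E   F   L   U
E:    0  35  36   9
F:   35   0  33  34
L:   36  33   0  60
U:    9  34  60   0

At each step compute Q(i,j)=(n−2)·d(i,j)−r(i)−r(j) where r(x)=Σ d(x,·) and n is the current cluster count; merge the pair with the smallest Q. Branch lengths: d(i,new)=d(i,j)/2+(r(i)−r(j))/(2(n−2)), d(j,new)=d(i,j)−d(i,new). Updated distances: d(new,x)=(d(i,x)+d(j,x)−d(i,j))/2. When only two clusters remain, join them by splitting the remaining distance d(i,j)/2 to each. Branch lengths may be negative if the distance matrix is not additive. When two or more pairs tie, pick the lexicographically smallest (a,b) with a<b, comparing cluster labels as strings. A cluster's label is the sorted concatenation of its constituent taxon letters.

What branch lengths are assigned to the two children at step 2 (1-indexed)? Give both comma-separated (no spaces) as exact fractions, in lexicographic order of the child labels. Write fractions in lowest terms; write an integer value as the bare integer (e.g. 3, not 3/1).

81/4,39/4

step 1: merge (E,U) at d=9, Q=-165; branch lengths E→-5/4, U→41/4; new cluster EU
  updated: d(EU,F)=30, d(EU,L)=87/2
step 2: merge (EU,F) at d=30, Q=-213/2; branch lengths EU→81/4, F→39/4; new cluster EFU
  updated: d(EFU,L)=93/4
step 3: merge (EFU,L) at d=93/4; branch lengths EFU→93/8, L→93/8; new cluster EFLU
final tree: (((E:-5/4,U:41/4):81/4,F:39/4):93/8,L:93/8)
total length: 249/4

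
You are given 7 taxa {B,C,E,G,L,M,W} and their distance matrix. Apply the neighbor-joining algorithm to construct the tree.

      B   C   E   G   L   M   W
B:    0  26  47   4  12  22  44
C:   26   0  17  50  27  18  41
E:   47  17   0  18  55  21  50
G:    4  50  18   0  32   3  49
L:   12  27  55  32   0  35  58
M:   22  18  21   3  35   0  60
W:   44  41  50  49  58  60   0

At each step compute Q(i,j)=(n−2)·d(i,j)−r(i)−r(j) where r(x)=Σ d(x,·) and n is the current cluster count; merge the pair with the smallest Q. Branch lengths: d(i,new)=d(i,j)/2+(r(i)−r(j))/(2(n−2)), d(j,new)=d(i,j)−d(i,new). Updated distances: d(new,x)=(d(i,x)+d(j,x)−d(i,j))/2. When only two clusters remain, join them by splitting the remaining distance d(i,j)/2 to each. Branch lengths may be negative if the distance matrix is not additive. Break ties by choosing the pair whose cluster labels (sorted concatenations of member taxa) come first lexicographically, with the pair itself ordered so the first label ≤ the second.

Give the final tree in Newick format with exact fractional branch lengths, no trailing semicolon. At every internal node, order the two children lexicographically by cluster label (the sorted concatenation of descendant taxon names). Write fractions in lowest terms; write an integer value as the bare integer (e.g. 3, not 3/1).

iteration 1: select B,L (d=12, Q=-314); attach at lengths (-2/5, 62/5); label the merged cluster BL
  updated: d(BL,C)=41/2, d(BL,E)=45, d(BL,G)=12, d(BL,M)=45/2, d(BL,W)=45
iteration 2: select G,M (d=3, Q=-489/2); attach at lengths (39/16, 9/16); label the merged cluster GM
  updated: d(BL,GM)=63/4, d(C,GM)=65/2, d(E,GM)=18, d(GM,W)=53
iteration 3: select BL,GM (d=63/4, Q=-793/4); attach at lengths (217/24, 161/24); label the merged cluster BGLM
  updated: d(BGLM,C)=149/8, d(BGLM,E)=189/8, d(BGLM,W)=329/8
iteration 4: select BGLM,W (d=329/8, Q=-533/4); attach at lengths (67/8, 131/4); label the merged cluster BGLMW
  updated: d(BGLMW,C)=37/4, d(BGLMW,E)=65/4
iteration 5: select BGLMW,C (d=37/4, Q=-85/2); attach at lengths (17/4, 5); label the merged cluster BCGLMW
  updated: d(BCGLMW,E)=12
iteration 6: select BCGLMW,E (d=12); attach at lengths (6, 6); label the merged cluster BCEGLMW
final tree: (((((B:-2/5,L:62/5):217/24,(G:39/16,M:9/16):161/24):67/8,W:131/4):17/4,C:5):6,E:6)
total length: 745/8

(((((B:-2/5,L:62/5):217/24,(G:39/16,M:9/16):161/24):67/8,W:131/4):17/4,C:5):6,E:6)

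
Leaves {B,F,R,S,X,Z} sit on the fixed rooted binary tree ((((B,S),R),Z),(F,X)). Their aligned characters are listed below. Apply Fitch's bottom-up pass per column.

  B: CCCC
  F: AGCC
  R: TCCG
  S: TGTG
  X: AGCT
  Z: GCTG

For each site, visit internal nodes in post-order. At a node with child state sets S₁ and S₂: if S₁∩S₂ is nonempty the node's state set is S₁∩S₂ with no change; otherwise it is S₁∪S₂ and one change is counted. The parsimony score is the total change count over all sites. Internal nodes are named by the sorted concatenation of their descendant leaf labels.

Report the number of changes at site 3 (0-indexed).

3

[col 0] BS: children B:{C}, S:{T} ∪→ {C,T}; cost 1
[col 0] BRS: children BS:{C,T}, R:{T} ∩→ {T}; cost 0
[col 0] BRSZ: children BRS:{T}, Z:{G} ∪→ {G,T}; cost 1
[col 0] FX: children F:{A}, X:{A} ∩→ {A}; cost 0
[col 0] BFRSXZ: children BRSZ:{G,T}, FX:{A} ∪→ {A,G,T}; cost 1
[col 1] BS: children B:{C}, S:{G} ∪→ {C,G}; cost 1
[col 1] BRS: children BS:{C,G}, R:{C} ∩→ {C}; cost 0
[col 1] BRSZ: children BRS:{C}, Z:{C} ∩→ {C}; cost 0
[col 1] FX: children F:{G}, X:{G} ∩→ {G}; cost 0
[col 1] BFRSXZ: children BRSZ:{C}, FX:{G} ∪→ {C,G}; cost 1
[col 2] BS: children B:{C}, S:{T} ∪→ {C,T}; cost 1
[col 2] BRS: children BS:{C,T}, R:{C} ∩→ {C}; cost 0
[col 2] BRSZ: children BRS:{C}, Z:{T} ∪→ {C,T}; cost 1
[col 2] FX: children F:{C}, X:{C} ∩→ {C}; cost 0
[col 2] BFRSXZ: children BRSZ:{C,T}, FX:{C} ∩→ {C}; cost 0
[col 3] BS: children B:{C}, S:{G} ∪→ {C,G}; cost 1
[col 3] BRS: children BS:{C,G}, R:{G} ∩→ {G}; cost 0
[col 3] BRSZ: children BRS:{G}, Z:{G} ∩→ {G}; cost 0
[col 3] FX: children F:{C}, X:{T} ∪→ {C,T}; cost 1
[col 3] BFRSXZ: children BRSZ:{G}, FX:{C,T} ∪→ {C,G,T}; cost 1
per-site changes: [3, 2, 2, 3]; total = 10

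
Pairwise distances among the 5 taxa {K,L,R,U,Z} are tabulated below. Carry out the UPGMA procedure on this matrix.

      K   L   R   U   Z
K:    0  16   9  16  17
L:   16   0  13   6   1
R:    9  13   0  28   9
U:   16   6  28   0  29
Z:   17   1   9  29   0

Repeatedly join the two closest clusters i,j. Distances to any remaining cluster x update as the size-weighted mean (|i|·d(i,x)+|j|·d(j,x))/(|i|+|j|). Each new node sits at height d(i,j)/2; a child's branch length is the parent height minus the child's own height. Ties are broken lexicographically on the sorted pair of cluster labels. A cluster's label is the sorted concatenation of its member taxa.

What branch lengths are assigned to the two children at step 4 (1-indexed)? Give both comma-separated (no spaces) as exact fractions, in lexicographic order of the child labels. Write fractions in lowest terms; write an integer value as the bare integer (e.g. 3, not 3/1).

3,79/8

step 1: merge (L,Z) at d=1; branch lengths L→1/2, Z→1/2; new cluster LZ
  updated: d(K,LZ)=33/2, d(LZ,R)=11, d(LZ,U)=35/2
step 2: merge (K,R) at d=9; branch lengths K→9/2, R→9/2; new cluster KR
  updated: d(KR,LZ)=55/4, d(KR,U)=22
step 3: merge (KR,LZ) at d=55/4; branch lengths KR→19/8, LZ→51/8; new cluster KLRZ
  updated: d(KLRZ,U)=79/4
step 4: merge (KLRZ,U) at d=79/4; branch lengths KLRZ→3, U→79/8; new cluster KLRUZ
final tree: (((K:9/2,R:9/2):19/8,(L:1/2,Z:1/2):51/8):3,U:79/8)
total length: 253/8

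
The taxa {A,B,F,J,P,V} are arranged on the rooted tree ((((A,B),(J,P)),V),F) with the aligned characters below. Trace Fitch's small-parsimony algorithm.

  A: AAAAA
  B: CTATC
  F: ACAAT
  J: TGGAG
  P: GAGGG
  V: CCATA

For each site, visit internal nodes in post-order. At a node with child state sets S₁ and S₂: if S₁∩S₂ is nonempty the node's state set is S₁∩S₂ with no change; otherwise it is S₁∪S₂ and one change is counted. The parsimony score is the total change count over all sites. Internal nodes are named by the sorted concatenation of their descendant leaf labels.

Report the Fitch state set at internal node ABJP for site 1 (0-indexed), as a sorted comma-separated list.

AB@0: {A} ∪ {C} = {A,C} (union, +1)
JP@0: {T} ∪ {G} = {G,T} (union, +1)
ABJP@0: {A,C} ∪ {G,T} = {A,C,G,T} (union, +1)
ABJPV@0: {A,C,G,T} ∩ {C} = {C} (intersection, +0)
ABFJPV@0: {C} ∪ {A} = {A,C} (union, +1)
AB@1: {A} ∪ {T} = {A,T} (union, +1)
JP@1: {G} ∪ {A} = {A,G} (union, +1)
ABJP@1: {A,T} ∩ {A,G} = {A} (intersection, +0)
ABJPV@1: {A} ∪ {C} = {A,C} (union, +1)
ABFJPV@1: {A,C} ∩ {C} = {C} (intersection, +0)
AB@2: {A} ∩ {A} = {A} (intersection, +0)
JP@2: {G} ∩ {G} = {G} (intersection, +0)
ABJP@2: {A} ∪ {G} = {A,G} (union, +1)
ABJPV@2: {A,G} ∩ {A} = {A} (intersection, +0)
ABFJPV@2: {A} ∩ {A} = {A} (intersection, +0)
AB@3: {A} ∪ {T} = {A,T} (union, +1)
JP@3: {A} ∪ {G} = {A,G} (union, +1)
ABJP@3: {A,T} ∩ {A,G} = {A} (intersection, +0)
ABJPV@3: {A} ∪ {T} = {A,T} (union, +1)
ABFJPV@3: {A,T} ∩ {A} = {A} (intersection, +0)
AB@4: {A} ∪ {C} = {A,C} (union, +1)
JP@4: {G} ∩ {G} = {G} (intersection, +0)
ABJP@4: {A,C} ∪ {G} = {A,C,G} (union, +1)
ABJPV@4: {A,C,G} ∩ {A} = {A} (intersection, +0)
ABFJPV@4: {A} ∪ {T} = {A,T} (union, +1)
per-site changes: [4, 3, 1, 3, 3]; total = 14

A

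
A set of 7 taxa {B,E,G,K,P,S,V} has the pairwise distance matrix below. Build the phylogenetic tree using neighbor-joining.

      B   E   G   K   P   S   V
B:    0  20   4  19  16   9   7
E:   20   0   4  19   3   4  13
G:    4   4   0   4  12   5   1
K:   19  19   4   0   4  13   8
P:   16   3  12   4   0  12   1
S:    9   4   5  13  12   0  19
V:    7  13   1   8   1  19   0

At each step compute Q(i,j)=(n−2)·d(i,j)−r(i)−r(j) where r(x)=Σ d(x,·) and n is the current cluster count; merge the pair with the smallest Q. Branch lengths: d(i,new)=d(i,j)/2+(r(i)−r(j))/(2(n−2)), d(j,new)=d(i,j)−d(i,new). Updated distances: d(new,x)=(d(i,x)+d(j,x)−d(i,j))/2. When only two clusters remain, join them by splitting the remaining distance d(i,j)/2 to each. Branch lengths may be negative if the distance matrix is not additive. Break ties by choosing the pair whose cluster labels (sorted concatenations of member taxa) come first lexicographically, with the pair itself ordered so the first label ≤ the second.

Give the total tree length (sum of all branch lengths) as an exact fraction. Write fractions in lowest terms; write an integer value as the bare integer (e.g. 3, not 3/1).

iteration 1: select E,S (d=4, Q=-105); attach at lengths (21/10, 19/10); label the merged cluster ES
  updated: d(B,ES)=25/2, d(ES,G)=5/2, d(ES,K)=14, d(ES,P)=11/2, d(ES,V)=14
iteration 2: select K,P (d=4, Q=-143/2); attach at lengths (53/16, 11/16); label the merged cluster KP
  updated: d(B,KP)=31/2, d(ES,KP)=31/4, d(G,KP)=6, d(KP,V)=5/2
iteration 3: select KP,V (d=5/2, Q=-195/4); attach at lengths (59/24, 1/24); label the merged cluster KPV
  updated: d(B,KPV)=10, d(ES,KPV)=77/8, d(G,KPV)=9/4
iteration 4: select B,KPV (d=10, Q=-227/8); attach at lengths (197/32, 123/32); label the merged cluster BKPV
  updated: d(BKPV,ES)=97/16, d(BKPV,G)=-15/8
iteration 5: select BKPV,ES (d=97/16, Q=-107/16); attach at lengths (27/32, 167/32); label the merged cluster BEKPSV
  updated: d(BEKPSV,G)=-87/32
iteration 6: select BEKPSV,G (d=-87/32); attach at lengths (-87/64, -87/64); label the merged cluster BEGKPSV
final tree: (((B:197/32,((K:53/16,P:11/16):59/24,V:1/24):123/32):27/32,(E:21/10,S:19/10):167/32):-87/64,G:-87/64)
total length: 763/32

763/32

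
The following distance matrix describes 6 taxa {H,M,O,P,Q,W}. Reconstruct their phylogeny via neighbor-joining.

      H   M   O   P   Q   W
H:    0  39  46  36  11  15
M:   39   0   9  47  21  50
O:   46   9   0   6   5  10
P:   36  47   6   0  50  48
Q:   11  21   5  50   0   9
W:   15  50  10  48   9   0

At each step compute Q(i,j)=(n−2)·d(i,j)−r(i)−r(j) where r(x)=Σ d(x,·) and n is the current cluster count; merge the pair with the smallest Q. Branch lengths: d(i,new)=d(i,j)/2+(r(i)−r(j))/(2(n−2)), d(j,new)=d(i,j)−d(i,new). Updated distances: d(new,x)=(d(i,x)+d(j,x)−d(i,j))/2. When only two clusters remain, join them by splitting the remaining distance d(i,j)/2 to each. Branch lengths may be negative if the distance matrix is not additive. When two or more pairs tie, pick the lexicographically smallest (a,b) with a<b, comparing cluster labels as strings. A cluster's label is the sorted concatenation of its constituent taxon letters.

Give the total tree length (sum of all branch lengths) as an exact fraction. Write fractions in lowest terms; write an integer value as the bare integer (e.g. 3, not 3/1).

step 1: merge (O,P) at d=6, Q=-239; branch lengths O→-87/8, P→135/8; new cluster OP
  updated: d(H,OP)=38, d(M,OP)=25, d(OP,Q)=49/2, d(OP,W)=26
step 2: merge (M,OP) at d=25, Q=-347/2; branch lengths M→193/12, OP→107/12; new cluster MOP
  updated: d(H,MOP)=26, d(MOP,Q)=41/4, d(MOP,W)=51/2
step 3: merge (H,W) at d=15, Q=-143/2; branch lengths H→65/8, W→55/8; new cluster HW
  updated: d(HW,MOP)=73/4, d(HW,Q)=5/2
step 4: merge (HW,MOP) at d=73/4, Q=-31; branch lengths HW→21/4, MOP→13; new cluster HMOPW
  updated: d(HMOPW,Q)=-11/4
step 5: merge (HMOPW,Q) at d=-11/4; branch lengths HMOPW→-11/8, Q→-11/8; new cluster HMOPQW
final tree: (((H:65/8,W:55/8):21/4,(M:193/12,(O:-87/8,P:135/8):107/12):13):-11/8,Q:-11/8)
total length: 123/2

123/2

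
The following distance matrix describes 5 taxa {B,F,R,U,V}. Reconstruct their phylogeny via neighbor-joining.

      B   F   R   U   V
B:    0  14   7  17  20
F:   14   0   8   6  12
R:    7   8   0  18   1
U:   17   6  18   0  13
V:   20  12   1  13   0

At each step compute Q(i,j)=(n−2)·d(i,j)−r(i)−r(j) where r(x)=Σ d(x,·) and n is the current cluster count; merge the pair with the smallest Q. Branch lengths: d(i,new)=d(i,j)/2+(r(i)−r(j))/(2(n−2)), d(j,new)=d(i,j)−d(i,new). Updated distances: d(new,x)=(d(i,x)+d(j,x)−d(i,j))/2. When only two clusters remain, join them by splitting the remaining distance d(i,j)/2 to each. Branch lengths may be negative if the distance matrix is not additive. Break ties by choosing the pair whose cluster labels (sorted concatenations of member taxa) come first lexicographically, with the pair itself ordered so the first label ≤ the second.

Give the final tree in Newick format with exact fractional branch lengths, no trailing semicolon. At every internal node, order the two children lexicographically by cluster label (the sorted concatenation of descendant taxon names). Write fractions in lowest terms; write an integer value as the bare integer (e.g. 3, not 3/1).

(((B:65/8,(R:-3/2,V:5/2):39/8):35/8,F:7/8):41/16,U:41/16)

iteration 1: select R,V (d=1, Q=-77); attach at lengths (-3/2, 5/2); label the merged cluster RV
  updated: d(B,RV)=13, d(F,RV)=19/2, d(RV,U)=15
iteration 2: select B,RV (d=13, Q=-111/2); attach at lengths (65/8, 39/8); label the merged cluster BRV
  updated: d(BRV,F)=21/4, d(BRV,U)=19/2
iteration 3: select BRV,F (d=21/4, Q=-83/4); attach at lengths (35/8, 7/8); label the merged cluster BFRV
  updated: d(BFRV,U)=41/8
iteration 4: select BFRV,U (d=41/8); attach at lengths (41/16, 41/16); label the merged cluster BFRUV
final tree: (((B:65/8,(R:-3/2,V:5/2):39/8):35/8,F:7/8):41/16,U:41/16)
total length: 195/8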